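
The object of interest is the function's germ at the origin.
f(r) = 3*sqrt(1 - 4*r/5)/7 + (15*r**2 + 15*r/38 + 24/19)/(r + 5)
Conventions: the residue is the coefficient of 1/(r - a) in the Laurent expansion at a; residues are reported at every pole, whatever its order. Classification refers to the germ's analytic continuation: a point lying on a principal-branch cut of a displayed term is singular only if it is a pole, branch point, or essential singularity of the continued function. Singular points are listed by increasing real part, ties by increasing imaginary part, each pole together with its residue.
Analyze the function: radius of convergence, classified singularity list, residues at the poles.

Radius of convergence at 0: 5/4.
At -5: a pole of order 1; residue 14223/38.
At 5/4: an algebraic (square-root) branch point.

Denominator factor (r + 5): pole of order 1 at -5, modulus 5.
Branch term (3/7)*sqrt(1 - r/(5/4)): its argument vanishes at r = 5/4, a square-root branch point, modulus 5/4.
The radius of convergence is the smallest modulus among the singular points: 5/4.
The branch term is analytic at -5 and contributes nothing to the residue; only the rational part matters.
At the order-1 pole -5 set g(r) = (r - (-5))*(rational part) = 15*r**2 + 15*r/38 + 24/19.
Simple pole: residue = g(a) at a = -5, which is 14223/38.
List the singular points by increasing real part (a conjugate pair: the negative imaginary part first).


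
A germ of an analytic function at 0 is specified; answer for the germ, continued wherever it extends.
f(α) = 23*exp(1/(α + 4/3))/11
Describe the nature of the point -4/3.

The point is an essential singularity.

The exponent 1/(α - (-4/3)) has a pole at -4/3, so exp(1/(α - (-4/3))) takes every nonzero value near it: an essential singularity (not a pole of any order).


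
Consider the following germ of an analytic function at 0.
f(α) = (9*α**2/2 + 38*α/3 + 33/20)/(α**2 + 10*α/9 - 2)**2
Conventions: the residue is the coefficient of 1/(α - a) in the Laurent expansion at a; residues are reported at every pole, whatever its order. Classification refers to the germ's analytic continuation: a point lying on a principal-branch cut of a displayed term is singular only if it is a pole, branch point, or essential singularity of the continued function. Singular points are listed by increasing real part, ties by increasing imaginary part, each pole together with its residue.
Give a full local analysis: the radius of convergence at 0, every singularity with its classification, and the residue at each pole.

Radius of convergence at 0: -5/9 + (1/9)*sqrt(187).
At -5/9 - (1/9)*sqrt(187): a pole of order 2; residue -(12339/164560)*sqrt(187).
At -5/9 + (1/9)*sqrt(187): a pole of order 2; residue (12339/164560)*sqrt(187).

Denominator factor (α**2 + 10*α/9 - 2)^2: discriminant 748/81, real irrational roots -5/9 + (1/9)*sqrt(187) and -5/9 - (1/9)*sqrt(187); poles of order 2, moduli -5/9 + (1/9)*sqrt(187) and 5/9 + (1/9)*sqrt(187).
The radius of convergence is the smallest modulus among the singular points: -5/9 + (1/9)*sqrt(187).
The factor α**2 + 10*α/9 - 2 splits as (α - a)(α - a') with a = -5/9 - (1/9)*sqrt(187), a' = -5/9 + (1/9)*sqrt(187). At the order-2 pole a set g(α) = (α - a)^2*f(α) = [9*α**2/2 + 38*α/3 + 33/20] / (α - a')^2.
Order-2 pole: residue = g'(a); g'(-5/9 - (1/9)*sqrt(187)) = -(12339/164560)*sqrt(187), so the residue is -(12339/164560)*sqrt(187).
The factor α**2 + 10*α/9 - 2 splits as (α - a)(α - a') with a = -5/9 + (1/9)*sqrt(187), a' = -5/9 - (1/9)*sqrt(187). At the order-2 pole a set g(α) = (α - a)^2*f(α) = [9*α**2/2 + 38*α/3 + 33/20] / (α - a')^2.
Order-2 pole: residue = g'(a); g'(-5/9 + (1/9)*sqrt(187)) = (12339/164560)*sqrt(187), so the residue is (12339/164560)*sqrt(187).
List the singular points by increasing real part (a conjugate pair: the negative imaginary part first).


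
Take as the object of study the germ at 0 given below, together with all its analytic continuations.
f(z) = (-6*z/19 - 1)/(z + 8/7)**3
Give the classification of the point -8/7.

The denominator factor z + 8/7 vanishes at -8/7 and appears to the power 3; the numerator there equals -85/133, nonzero, and no other factor vanishes.
Hence a pole whose order is the multiplicity, 3.

The point is a pole of order 3.


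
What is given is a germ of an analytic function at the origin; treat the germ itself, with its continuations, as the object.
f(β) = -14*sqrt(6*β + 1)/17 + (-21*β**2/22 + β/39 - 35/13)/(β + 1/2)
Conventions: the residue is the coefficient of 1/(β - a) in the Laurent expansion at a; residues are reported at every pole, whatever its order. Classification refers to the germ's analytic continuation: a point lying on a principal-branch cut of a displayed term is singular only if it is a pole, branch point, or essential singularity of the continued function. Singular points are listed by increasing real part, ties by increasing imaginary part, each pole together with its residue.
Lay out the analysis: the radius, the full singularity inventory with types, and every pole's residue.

Denominator factor (β + 1/2): pole of order 1 at -1/2, modulus 1/2.
Branch term (-14/17)*sqrt(1 - β/(-1/6)): its argument vanishes at β = -1/6, a square-root branch point, modulus 1/6.
The radius of convergence is the smallest modulus among the singular points: 1/6.
The branch term is analytic at -1/2 and contributes nothing to the residue; only the rational part matters.
At the order-1 pole -1/2 set g(β) = (β - (-1/2))*(rational part) = -21*β**2/22 + β/39 - 35/13.
Simple pole: residue = g(a) at a = -1/2, which is -10103/3432.
List the singular points by increasing real part (a conjugate pair: the negative imaginary part first).

Radius of convergence at 0: 1/6.
At -1/2: a pole of order 1; residue -10103/3432.
At -1/6: an algebraic (square-root) branch point.


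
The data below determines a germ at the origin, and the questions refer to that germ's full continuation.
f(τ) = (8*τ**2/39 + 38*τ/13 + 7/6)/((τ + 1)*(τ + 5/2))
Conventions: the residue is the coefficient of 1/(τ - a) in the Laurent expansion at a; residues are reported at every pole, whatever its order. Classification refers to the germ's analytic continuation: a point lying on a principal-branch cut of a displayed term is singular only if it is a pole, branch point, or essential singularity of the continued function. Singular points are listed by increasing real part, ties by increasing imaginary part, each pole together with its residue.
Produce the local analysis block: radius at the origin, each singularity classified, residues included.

Denominator factor (τ + 5/2): pole of order 1 at -5/2, modulus 5/2.
Denominator factor (τ + 1): pole of order 1 at -1, modulus 1.
The radius of convergence is the smallest modulus among the singular points: 1.
At the order-1 pole -5/2 set g(τ) = (τ - (-5/2))*f(τ) = (8*τ**2/39 + 38*τ/13 + 7/6)/(τ + 1).
Simple pole: residue = g(a) at a = -5/2, which is 379/117.
At the order-1 pole -1 set g(τ) = (τ - (-1))*f(τ) = (8*τ**2/39 + 38*τ/13 + 7/6)/(τ + 5/2).
Simple pole: residue = g(a) at a = -1, which is -121/117.
List the singular points by increasing real part (a conjugate pair: the negative imaginary part first).

Radius of convergence at 0: 1.
At -5/2: a pole of order 1; residue 379/117.
At -1: a pole of order 1; residue -121/117.


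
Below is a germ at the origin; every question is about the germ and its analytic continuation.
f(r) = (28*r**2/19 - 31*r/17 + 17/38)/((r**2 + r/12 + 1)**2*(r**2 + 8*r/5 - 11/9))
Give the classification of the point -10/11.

The point is a regular point.

Denominator factors: r**2 + r/12 + 1 = 1271/726 at r = -10/11; r**2 + 8*r/5 - 11/9 = -2015/1089 at r = -10/11 — none vanishes.
So the germ continues analytically to -10/11.


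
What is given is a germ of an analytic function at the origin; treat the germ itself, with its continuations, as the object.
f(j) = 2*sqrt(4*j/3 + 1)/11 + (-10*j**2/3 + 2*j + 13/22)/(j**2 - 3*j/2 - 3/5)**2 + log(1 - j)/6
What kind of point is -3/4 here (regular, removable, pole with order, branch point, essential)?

The point is an algebraic (square-root) branch point.

The term (2/11)*sqrt(1 - j/(-3/4)) has argument 1 - -3/4/(-3/4) = 0 at -3/4: a square-root (algebraic, two-sheeted) branch point; the remaining terms are analytic or single-valued there.


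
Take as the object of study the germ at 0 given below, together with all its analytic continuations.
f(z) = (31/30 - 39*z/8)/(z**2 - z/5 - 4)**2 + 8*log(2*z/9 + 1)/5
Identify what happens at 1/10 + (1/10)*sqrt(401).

The point is a pole of order 2.

The denominator factor z**2 - z/5 - 4 vanishes at 1/10 + (1/10)*sqrt(401) and appears to the power 2; the numerator there equals 131/240 - (39/80)*sqrt(401), nonzero, and no other factor vanishes.
The branch terms are analytic at this point.
Hence a pole whose order is the multiplicity, 2.


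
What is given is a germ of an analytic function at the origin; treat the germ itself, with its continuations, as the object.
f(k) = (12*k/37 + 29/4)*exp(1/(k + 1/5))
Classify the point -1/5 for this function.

The exponent 1/(k - (-1/5)) has a pole at -1/5, so exp(1/(k - (-1/5))) takes every nonzero value near it: an essential singularity (not a pole of any order).

The point is an essential singularity.


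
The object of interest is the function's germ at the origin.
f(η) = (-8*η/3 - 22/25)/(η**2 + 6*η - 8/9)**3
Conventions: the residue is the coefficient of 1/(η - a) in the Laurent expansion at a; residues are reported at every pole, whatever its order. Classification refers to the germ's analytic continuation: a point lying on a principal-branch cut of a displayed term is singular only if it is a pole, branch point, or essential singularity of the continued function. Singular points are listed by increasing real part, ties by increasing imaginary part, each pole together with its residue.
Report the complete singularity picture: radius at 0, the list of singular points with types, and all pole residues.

Radius of convergence at 0: -3 + (1/3)*sqrt(89).
At -3 - (1/3)*sqrt(89): a pole of order 3; residue -(729/1584200)*sqrt(89).
At -3 + (1/3)*sqrt(89): a pole of order 3; residue (729/1584200)*sqrt(89).

Denominator factor (η**2 + 6*η - 8/9)^3: discriminant 356/9, real irrational roots -3 + (1/3)*sqrt(89) and -3 - (1/3)*sqrt(89); poles of order 3, moduli -3 + (1/3)*sqrt(89) and 3 + (1/3)*sqrt(89).
The radius of convergence is the smallest modulus among the singular points: -3 + (1/3)*sqrt(89).
The factor η**2 + 6*η - 8/9 splits as (η - a)(η - a') with a = -3 - (1/3)*sqrt(89), a' = -3 + (1/3)*sqrt(89). At the order-3 pole a set g(η) = (η - a)^3*f(η) = [-8*η/3 - 22/25] / (η - a')^3.
Order-3 pole: residue = g''(a)/2; g''(-3 - (1/3)*sqrt(89)) = -(729/792100)*sqrt(89), so the residue is -(729/1584200)*sqrt(89).
The factor η**2 + 6*η - 8/9 splits as (η - a)(η - a') with a = -3 + (1/3)*sqrt(89), a' = -3 - (1/3)*sqrt(89). At the order-3 pole a set g(η) = (η - a)^3*f(η) = [-8*η/3 - 22/25] / (η - a')^3.
Order-3 pole: residue = g''(a)/2; g''(-3 + (1/3)*sqrt(89)) = (729/792100)*sqrt(89), so the residue is (729/1584200)*sqrt(89).
List the singular points by increasing real part (a conjugate pair: the negative imaginary part first).


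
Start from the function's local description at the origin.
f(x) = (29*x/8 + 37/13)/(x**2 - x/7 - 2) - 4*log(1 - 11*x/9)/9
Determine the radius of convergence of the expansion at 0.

Denominator factor (x**2 - x/7 - 2): discriminant 393/49, real irrational roots 1/14 + (1/14)*sqrt(393) and 1/14 - (1/14)*sqrt(393); poles of order 1, moduli 1/14 + (1/14)*sqrt(393) and -1/14 + (1/14)*sqrt(393).
Branch term (-4/9)*log(1 - x/(9/11)): its argument vanishes at x = 9/11, a logarithmic branch point, modulus 9/11.
The radius of convergence is the smallest modulus among the singular points: 9/11.

The radius of convergence is 9/11.


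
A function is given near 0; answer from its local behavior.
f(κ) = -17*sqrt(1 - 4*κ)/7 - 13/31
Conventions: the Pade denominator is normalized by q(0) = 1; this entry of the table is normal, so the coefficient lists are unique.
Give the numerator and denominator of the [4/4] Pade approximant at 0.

Taylor coefficients needed (expand at 0): a_0 = -618/217, a_1 = 34/7, a_2 = 34/7, a_3 = 68/7, a_4 = 170/7, a_5 = 68, a_6 = 204, a_7 = 4488/7, a_8 = 14586/7.
Write the denominator as Q(κ) = 1 + q1*κ + q2*κ^2 + q3*κ^3 + q4*κ^4. Requiring Q*f - P = O(κ^9) with deg P <= 4 kills the coefficients of κ^5..κ^8 in Q*f:
  κ^5: a_5 + q1*a_4 + q2*a_3 + q3*a_2 + q4*a_1 = 0, i.e. 68 + (170/7)*q1 + (68/7)*q2 + (34/7)*q3 + (34/7)*q4 = 0.
  κ^6: a_6 + q1*a_5 + q2*a_4 + q3*a_3 + q4*a_2 = 0, i.e. 204 + (68)*q1 + (170/7)*q2 + (68/7)*q3 + (34/7)*q4 = 0.
  κ^7: a_7 + q1*a_6 + q2*a_5 + q3*a_4 + q4*a_3 = 0, i.e. 4488/7 + (204)*q1 + (68)*q2 + (170/7)*q3 + (68/7)*q4 = 0.
  κ^8: a_8 + q1*a_7 + q2*a_6 + q3*a_5 + q4*a_4 = 0, i.e. 14586/7 + (4488/7)*q1 + (204)*q2 + (68)*q3 + (170/7)*q4 = 0.
Solving this linear system: q1 = -7, q2 = 15, q3 = -10, q4 = 1.
The numerator is Q*f truncated at degree 4: P0 = a_0 = -618/217; P1 = a_1 + q1*a_0 = 5380/217; P2 = a_2 + q1*a_1 + q2*a_0 = -15594/217; P3 = a_3 + q1*a_2 + q2*a_1 + q3*a_0 = 16720/217; P4 = a_4 + q1*a_3 + q2*a_2 + q3*a_1 + q4*a_0 = -4834/217.

The Pade approximant has numerator coefficients [-618/217, 5380/217, -15594/217, 16720/217, -4834/217]; denominator coefficients [1, -7, 15, -10, 1].


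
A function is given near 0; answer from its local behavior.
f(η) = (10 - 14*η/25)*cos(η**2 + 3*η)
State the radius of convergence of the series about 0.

The radius of convergence is infinite.

The factor cos(η**2 + 3*η) is entire and contributes no finite singular point.
The polynomial part has no poles.
No finite singular points: the Taylor series at 0 converges everywhere.


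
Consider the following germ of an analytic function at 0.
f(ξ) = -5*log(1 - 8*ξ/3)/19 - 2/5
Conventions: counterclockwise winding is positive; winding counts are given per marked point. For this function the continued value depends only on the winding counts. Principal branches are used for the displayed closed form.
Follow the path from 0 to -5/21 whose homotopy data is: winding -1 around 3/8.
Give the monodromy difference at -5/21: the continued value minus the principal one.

Continued minus principal equals (10/19)*pi*i.

The rational part is single-valued and drops out of the difference; each branch term changes only by its own monodromy.
(-5/19)*log(1 - ξ/(3/8)): each positive loop around 3/8 adds 2*pi*i to the log, so winding -1 contributes (-5/19)*(-1)*2*pi*i = (10/19)*pi*i.
Summing the contributions at ξ = -5/21 gives (10/19)*pi*i.


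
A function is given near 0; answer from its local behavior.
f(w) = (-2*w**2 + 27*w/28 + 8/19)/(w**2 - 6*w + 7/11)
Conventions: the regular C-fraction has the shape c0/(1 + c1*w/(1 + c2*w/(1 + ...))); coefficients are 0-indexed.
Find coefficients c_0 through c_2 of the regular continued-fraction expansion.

The regular C-fraction coefficients are [88/133, -375/32, 79229/28000].

Taylor coefficients (expand at 0): a_0 = 88/133, a_1 = 4125/532, a_2 = 128337/1862.
c0 = a_0 = 88/133. Peel one level at a time: if S = 1 + c*w/S' with S'(0) = 1, then c is the w-coefficient of S and S' = c*w/(S - 1).
S_1 = c0/f = 1 + (-375/32)*w + (237687/7168)*w^2 + ...; c1 = -375/32.
S_2 = c1*w/(S_1 - 1) = 1 + (79229/28000)*w + ...; c2 = 79229/28000.


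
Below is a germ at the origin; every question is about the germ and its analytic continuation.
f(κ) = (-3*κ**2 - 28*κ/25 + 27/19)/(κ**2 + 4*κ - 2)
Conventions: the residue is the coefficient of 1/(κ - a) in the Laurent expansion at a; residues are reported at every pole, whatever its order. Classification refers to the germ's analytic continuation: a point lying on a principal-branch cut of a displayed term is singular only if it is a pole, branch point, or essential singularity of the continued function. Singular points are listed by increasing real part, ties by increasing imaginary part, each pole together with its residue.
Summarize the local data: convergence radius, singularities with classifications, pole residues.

Denominator factor (κ**2 + 4*κ - 2): discriminant 24, real irrational roots -2 + sqrt(6) and -2 - sqrt(6); poles of order 1, moduli -2 + sqrt(6) and 2 + sqrt(6).
The radius of convergence is the smallest modulus among the singular points: -2 + sqrt(6).
The factor κ**2 + 4*κ - 2 splits as (κ - a)(κ - a') with a = -2 - sqrt(6), a' = -2 + sqrt(6). At the order-1 pole a set g(κ) = (κ - a)*f(κ) = [-3*κ**2 - 28*κ/25 + 27/19] / (κ - a').
Simple pole: residue = g(a) at a = -2 - sqrt(6), which is 136/25 + (12511/5700)*sqrt(6).
The factor κ**2 + 4*κ - 2 splits as (κ - a)(κ - a') with a = -2 + sqrt(6), a' = -2 - sqrt(6). At the order-1 pole a set g(κ) = (κ - a)*f(κ) = [-3*κ**2 - 28*κ/25 + 27/19] / (κ - a').
Simple pole: residue = g(a) at a = -2 + sqrt(6), which is 136/25 - (12511/5700)*sqrt(6).
List the singular points by increasing real part (a conjugate pair: the negative imaginary part first).

Radius of convergence at 0: -2 + sqrt(6).
At -2 - sqrt(6): a pole of order 1; residue 136/25 + (12511/5700)*sqrt(6).
At -2 + sqrt(6): a pole of order 1; residue 136/25 - (12511/5700)*sqrt(6).


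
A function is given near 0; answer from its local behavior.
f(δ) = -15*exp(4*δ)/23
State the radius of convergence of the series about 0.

The factor exp(4*δ) is entire and contributes no finite singular point.
The polynomial part has no poles.
No finite singular points: the Taylor series at 0 converges everywhere.

The radius of convergence is infinite.


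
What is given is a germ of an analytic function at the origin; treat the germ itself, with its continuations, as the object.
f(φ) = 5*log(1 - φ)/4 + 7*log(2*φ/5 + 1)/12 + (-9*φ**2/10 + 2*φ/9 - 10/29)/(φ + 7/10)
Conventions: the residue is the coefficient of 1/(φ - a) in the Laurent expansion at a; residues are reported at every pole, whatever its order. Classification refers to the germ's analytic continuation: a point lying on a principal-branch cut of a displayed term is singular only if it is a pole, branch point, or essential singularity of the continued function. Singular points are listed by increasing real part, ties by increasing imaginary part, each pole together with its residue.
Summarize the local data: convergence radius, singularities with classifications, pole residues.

Denominator factor (φ + 7/10): pole of order 1 at -7/10, modulus 7/10.
Branch term (7/12)*log(1 - φ/(-5/2)): its argument vanishes at φ = -5/2, a logarithmic branch point, modulus 5/2.
Branch term (5/4)*log(1 - φ/(1)): its argument vanishes at φ = 1, a logarithmic branch point, modulus 1.
The radius of convergence is the smallest modulus among the singular points: 7/10.
The branch terms are analytic at -7/10 and contribute nothing to the residue; only the rational part matters.
At the order-1 pole -7/10 set g(φ) = (φ - (-7/10))*(rational part) = -9*φ**2/10 + 2*φ/9 - 10/29.
Simple pole: residue = g(a) at a = -7/10, which is -245701/261000.
List the singular points by increasing real part (a conjugate pair: the negative imaginary part first).

Radius of convergence at 0: 7/10.
At -5/2: a logarithmic branch point.
At -7/10: a pole of order 1; residue -245701/261000.
At 1: a logarithmic branch point.


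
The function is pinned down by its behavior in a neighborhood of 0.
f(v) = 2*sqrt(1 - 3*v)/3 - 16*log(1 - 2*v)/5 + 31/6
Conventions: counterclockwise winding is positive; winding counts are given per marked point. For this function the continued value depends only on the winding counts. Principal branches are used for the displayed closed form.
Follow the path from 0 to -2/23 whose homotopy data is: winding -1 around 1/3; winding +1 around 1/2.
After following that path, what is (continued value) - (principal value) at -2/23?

The rational part is single-valued and drops out of the difference; each branch term changes only by its own monodromy.
(2/3)*sqrt(1 - v/(1/3)): winding -1 is odd, the square root flips sign, contributing -2*(2/3)*sqrt(1 - (-2/23)/(1/3)) = -2*(2/3)*sqrt(29/23) = -(4/69)*sqrt(667).
(-16/5)*log(1 - v/(1/2)): each positive loop around 1/2 adds 2*pi*i to the log, so winding +1 contributes (-16/5)*(1)*2*pi*i = -(32/5)*pi*i.
Summing the contributions at v = -2/23 gives (-(4/69)*sqrt(667)) - ((32/5)*pi)*i.

Continued minus principal equals (-(4/69)*sqrt(667)) - ((32/5)*pi)*i.


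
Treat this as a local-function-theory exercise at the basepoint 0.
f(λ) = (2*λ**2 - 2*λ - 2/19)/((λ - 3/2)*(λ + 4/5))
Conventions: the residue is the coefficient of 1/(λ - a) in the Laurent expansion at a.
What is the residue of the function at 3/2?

At the order-1 pole 3/2 set g(λ) = (λ - (3/2))*f(λ) = (2*λ**2 - 2*λ - 2/19)/(λ + 4/5).
Simple pole: residue = g(a) at a = 3/2, which is 265/437.

The residue is 265/437.


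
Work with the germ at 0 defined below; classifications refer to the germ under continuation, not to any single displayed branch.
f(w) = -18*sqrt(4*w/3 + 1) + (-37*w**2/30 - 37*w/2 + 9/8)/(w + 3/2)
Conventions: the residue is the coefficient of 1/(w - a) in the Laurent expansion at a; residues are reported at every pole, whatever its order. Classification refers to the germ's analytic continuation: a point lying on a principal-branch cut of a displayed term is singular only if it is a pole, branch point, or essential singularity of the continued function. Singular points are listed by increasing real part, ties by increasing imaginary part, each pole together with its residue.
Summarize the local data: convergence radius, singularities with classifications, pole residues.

Radius of convergence at 0: 3/4.
At -3/2: a pole of order 1; residue 261/10.
At -3/4: an algebraic (square-root) branch point.

Denominator factor (w + 3/2): pole of order 1 at -3/2, modulus 3/2.
Branch term (-18)*sqrt(1 - w/(-3/4)): its argument vanishes at w = -3/4, a square-root branch point, modulus 3/4.
The radius of convergence is the smallest modulus among the singular points: 3/4.
The branch term is analytic at -3/2 and contributes nothing to the residue; only the rational part matters.
At the order-1 pole -3/2 set g(w) = (w - (-3/2))*(rational part) = -37*w**2/30 - 37*w/2 + 9/8.
Simple pole: residue = g(a) at a = -3/2, which is 261/10.
List the singular points by increasing real part (a conjugate pair: the negative imaginary part first).


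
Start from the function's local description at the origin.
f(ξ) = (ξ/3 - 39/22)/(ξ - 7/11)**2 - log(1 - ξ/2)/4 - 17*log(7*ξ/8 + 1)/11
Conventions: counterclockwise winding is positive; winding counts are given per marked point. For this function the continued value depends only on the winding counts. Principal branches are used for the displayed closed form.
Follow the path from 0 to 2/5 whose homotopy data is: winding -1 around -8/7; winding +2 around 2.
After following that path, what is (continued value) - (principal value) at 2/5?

Continued minus principal equals (23/11)*pi*i.

The rational part is single-valued and drops out of the difference; each branch term changes only by its own monodromy.
(-17/11)*log(1 - ξ/(-8/7)): each positive loop around -8/7 adds 2*pi*i to the log, so winding -1 contributes (-17/11)*(-1)*2*pi*i = (34/11)*pi*i.
(-1/4)*log(1 - ξ/(2)): each positive loop around 2 adds 2*pi*i to the log, so winding +2 contributes (-1/4)*(2)*2*pi*i = -pi*i.
Summing the contributions at ξ = 2/5 gives (23/11)*pi*i.


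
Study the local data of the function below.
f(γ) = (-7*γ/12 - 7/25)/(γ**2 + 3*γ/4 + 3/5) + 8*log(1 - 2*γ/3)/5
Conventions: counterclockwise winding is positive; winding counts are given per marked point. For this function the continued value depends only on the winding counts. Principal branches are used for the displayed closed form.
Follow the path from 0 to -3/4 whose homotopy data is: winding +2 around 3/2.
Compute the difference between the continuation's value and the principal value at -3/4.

The rational part is single-valued and drops out of the difference; each branch term changes only by its own monodromy.
(8/5)*log(1 - γ/(3/2)): each positive loop around 3/2 adds 2*pi*i to the log, so winding +2 contributes (8/5)*(2)*2*pi*i = (32/5)*pi*i.
Summing the contributions at γ = -3/4 gives (32/5)*pi*i.

Continued minus principal equals (32/5)*pi*i.


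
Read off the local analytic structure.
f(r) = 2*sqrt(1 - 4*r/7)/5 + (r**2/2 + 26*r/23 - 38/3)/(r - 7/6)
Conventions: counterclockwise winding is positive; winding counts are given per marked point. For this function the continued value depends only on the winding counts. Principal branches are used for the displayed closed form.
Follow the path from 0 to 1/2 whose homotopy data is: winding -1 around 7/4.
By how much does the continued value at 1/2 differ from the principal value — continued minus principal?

The rational part is single-valued and drops out of the difference; each branch term changes only by its own monodromy.
(2/5)*sqrt(1 - r/(7/4)): winding -1 is odd, the square root flips sign, contributing -2*(2/5)*sqrt(1 - (1/2)/(7/4)) = -2*(2/5)*sqrt(5/7) = -(4/35)*sqrt(35).
Summing the contributions at r = 1/2 gives -(4/35)*sqrt(35).

Continued minus principal equals -(4/35)*sqrt(35).


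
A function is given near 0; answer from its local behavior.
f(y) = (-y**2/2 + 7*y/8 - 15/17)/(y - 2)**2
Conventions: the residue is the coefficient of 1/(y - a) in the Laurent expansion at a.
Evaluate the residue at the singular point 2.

At the order-2 pole 2 set g(y) = (y - (2))^2*f(y) = -y**2/2 + 7*y/8 - 15/17.
Order-2 pole: residue = g'(a); g'(2) = -9/8, so the residue is -9/8.

The residue is -9/8.


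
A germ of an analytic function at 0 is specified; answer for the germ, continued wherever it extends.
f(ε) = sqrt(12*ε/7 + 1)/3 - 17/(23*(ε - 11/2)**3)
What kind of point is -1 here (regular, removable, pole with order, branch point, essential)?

The point is a regular point.

Denominator factors: ε - 11/2 = -13/2 at ε = -1 — none vanishes.
Branch term sqrt(1 - ε/(-7/12)): argument at -1 is -5/7, nonzero, so -1 is not its branch point (a point on a principal cut is still regular for the continued germ).
So the germ continues analytically to -1.


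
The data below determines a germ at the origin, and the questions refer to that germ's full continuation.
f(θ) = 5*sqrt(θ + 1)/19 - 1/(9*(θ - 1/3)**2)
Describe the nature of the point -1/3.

Denominator factors: θ - 1/3 = -2/3 at θ = -1/3 — none vanishes.
Branch term sqrt(1 - θ/(-1)): argument at -1/3 is 2/3, nonzero, so -1/3 is not its branch point (a point on a principal cut is still regular for the continued germ).
So the germ continues analytically to -1/3.

The point is a regular point.


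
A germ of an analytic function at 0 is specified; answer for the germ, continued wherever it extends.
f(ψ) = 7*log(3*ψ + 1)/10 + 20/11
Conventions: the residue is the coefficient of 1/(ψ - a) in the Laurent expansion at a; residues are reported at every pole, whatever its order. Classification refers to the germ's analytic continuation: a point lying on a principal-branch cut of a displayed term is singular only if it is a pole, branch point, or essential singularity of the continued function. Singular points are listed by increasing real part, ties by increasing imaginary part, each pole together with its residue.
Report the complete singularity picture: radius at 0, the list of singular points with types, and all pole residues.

Radius of convergence at 0: 1/3.
At -1/3: a logarithmic branch point.

Branch term (7/10)*log(1 - ψ/(-1/3)): its argument vanishes at ψ = -1/3, a logarithmic branch point, modulus 1/3.
The radius of convergence is the smallest modulus among the singular points: 1/3.


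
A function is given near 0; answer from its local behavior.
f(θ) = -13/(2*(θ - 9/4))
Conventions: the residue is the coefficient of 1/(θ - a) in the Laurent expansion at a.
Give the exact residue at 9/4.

At the order-1 pole 9/4 set g(θ) = (θ - (9/4))*f(θ) = -13/2.
Simple pole: residue = g(a) at a = 9/4, which is -13/2.

The residue is -13/2.


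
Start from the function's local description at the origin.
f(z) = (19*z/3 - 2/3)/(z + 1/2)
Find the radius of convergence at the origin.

Denominator factor (z + 1/2): pole of order 1 at -1/2, modulus 1/2.
The radius of convergence is the smallest modulus among the singular points: 1/2.

The radius of convergence is 1/2.


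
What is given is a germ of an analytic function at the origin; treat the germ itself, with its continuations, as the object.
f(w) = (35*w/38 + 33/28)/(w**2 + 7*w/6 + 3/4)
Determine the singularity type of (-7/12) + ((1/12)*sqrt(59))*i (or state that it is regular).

The point is a pole of order 1.

The denominator factor w**2 + 7*w/6 + 3/4 vanishes at (-7/12) + ((1/12)*sqrt(59))*i and appears to the power 1; the numerator there equals (2047/3192) + ((35/456)*sqrt(59))*i, nonzero, and no other factor vanishes.
Hence a pole whose order is the multiplicity, 1.


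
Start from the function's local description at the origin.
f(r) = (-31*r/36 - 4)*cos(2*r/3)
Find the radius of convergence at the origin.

The radius of convergence is infinite.

The factor cos(2*r/3) is entire and contributes no finite singular point.
The polynomial part has no poles.
No finite singular points: the Taylor series at 0 converges everywhere.


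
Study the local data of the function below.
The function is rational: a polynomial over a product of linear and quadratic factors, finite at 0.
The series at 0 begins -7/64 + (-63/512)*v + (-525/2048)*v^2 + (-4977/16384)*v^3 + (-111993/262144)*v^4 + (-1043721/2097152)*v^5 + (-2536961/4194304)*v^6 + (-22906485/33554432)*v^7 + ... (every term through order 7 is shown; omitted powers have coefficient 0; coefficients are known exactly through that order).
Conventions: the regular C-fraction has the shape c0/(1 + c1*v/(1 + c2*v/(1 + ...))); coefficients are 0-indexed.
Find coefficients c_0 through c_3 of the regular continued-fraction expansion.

Taylor coefficients (read off): a_0 = -7/64, a_1 = -63/512, a_2 = -525/2048, a_3 = -4977/16384.
c0 = a_0 = -7/64. Peel one level at a time: if S = 1 + c*v/S' with S'(0) = 1, then c is the v-coefficient of S and S' = c*v/(S - 1).
S_1 = c0/f = 1 + (-9/8)*v + (-69/64)*v^2 + ...; c1 = -9/8.
S_2 = c1*v/(S_1 - 1) = 1 + (-23/24)*v + (539/288)*v^2 + ...; c2 = -23/24.
S_3 = c2*v/(S_2 - 1) = 1 + (539/276)*v + ...; c3 = 539/276.

The regular C-fraction coefficients are [-7/64, -9/8, -23/24, 539/276].


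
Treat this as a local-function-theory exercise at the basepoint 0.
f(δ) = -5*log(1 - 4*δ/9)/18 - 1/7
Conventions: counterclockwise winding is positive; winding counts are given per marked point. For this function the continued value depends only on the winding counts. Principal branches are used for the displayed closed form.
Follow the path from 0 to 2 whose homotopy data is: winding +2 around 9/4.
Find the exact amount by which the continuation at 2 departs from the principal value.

Continued minus principal equals -(10/9)*pi*i.

The rational part is single-valued and drops out of the difference; each branch term changes only by its own monodromy.
(-5/18)*log(1 - δ/(9/4)): each positive loop around 9/4 adds 2*pi*i to the log, so winding +2 contributes (-5/18)*(2)*2*pi*i = -(10/9)*pi*i.
Summing the contributions at δ = 2 gives -(10/9)*pi*i.


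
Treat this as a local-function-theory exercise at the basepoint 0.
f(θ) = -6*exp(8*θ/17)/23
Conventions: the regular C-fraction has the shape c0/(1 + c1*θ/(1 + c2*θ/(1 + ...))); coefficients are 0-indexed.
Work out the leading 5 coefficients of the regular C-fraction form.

The regular C-fraction coefficients are [-6/23, -8/17, 4/17, -4/51, 4/51].

Taylor coefficients (expand at 0): a_0 = -6/23, a_1 = -48/391, a_2 = -192/6647, a_3 = -512/112999, a_4 = -1024/1920983.
c0 = a_0 = -6/23. Peel one level at a time: if S = 1 + c*θ/S' with S'(0) = 1, then c is the θ-coefficient of S and S' = c*θ/(S - 1).
S_1 = c0/f = 1 + (-8/17)*θ + (32/289)*θ^2 + ...; c1 = -8/17.
S_2 = c1*θ/(S_1 - 1) = 1 + (4/17)*θ + (16/867)*θ^2 + ...; c2 = 4/17.
S_3 = c2*θ/(S_2 - 1) = 1 + (-4/51)*θ + (16/2601)*θ^2 + ...; c3 = -4/51.
S_4 = c3*θ/(S_3 - 1) = 1 + (4/51)*θ + ...; c4 = 4/51.


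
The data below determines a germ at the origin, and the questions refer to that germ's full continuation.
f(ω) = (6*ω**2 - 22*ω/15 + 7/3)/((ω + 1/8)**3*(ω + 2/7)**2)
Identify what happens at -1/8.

The point is a pole of order 3.

The denominator factor ω + 1/8 vanishes at -1/8 and appears to the power 3; the numerator there equals 1253/480, nonzero, and no other factor vanishes.
Hence a pole whose order is the multiplicity, 3.


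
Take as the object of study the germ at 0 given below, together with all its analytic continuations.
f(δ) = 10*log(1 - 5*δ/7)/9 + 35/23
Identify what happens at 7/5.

The term (10/9)*log(1 - δ/(7/5)) has argument 1 - 7/5/(7/5) = 0 at 7/5: a logarithmic (infinitely-sheeted) branch point; the remaining terms are analytic or single-valued there.

The point is a logarithmic branch point.


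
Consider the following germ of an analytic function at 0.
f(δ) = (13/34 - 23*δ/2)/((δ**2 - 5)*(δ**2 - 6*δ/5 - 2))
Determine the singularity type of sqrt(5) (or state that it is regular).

The denominator factor δ**2 - 5 vanishes at sqrt(5) and appears to the power 1; the numerator there equals 13/34 - (23/2)*sqrt(5), nonzero, and no other factor vanishes.
Hence a pole whose order is the multiplicity, 1.

The point is a pole of order 1.


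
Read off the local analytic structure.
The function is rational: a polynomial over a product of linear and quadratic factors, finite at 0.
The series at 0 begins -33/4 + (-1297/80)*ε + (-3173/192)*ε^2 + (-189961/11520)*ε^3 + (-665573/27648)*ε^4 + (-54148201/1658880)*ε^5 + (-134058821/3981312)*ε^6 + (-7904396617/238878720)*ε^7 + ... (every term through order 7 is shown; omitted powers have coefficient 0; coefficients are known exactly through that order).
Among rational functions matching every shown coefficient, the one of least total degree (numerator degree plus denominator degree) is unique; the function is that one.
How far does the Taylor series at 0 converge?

No rational of total degree below 6 reproduces all 8 coefficients; solving the [2/4] Pade equations on them gives f(ε) = (-5*ε**2/8 + 39*ε/40 - 33/4)/((ε - 1)**2*(ε**2 - ε/12 + 1)), whose expansion matches every shown term.
Denominator factor (ε - 1)^2: pole of order 2 at 1, modulus 1.
Denominator factor (ε**2 - ε/12 + 1): discriminant -575/144, complex-conjugate roots (1/24) + ((5/24)*sqrt(23))*i and (1/24) - ((5/24)*sqrt(23))*i; poles of order 1, moduli 1 and 1.
The radius of convergence is the smallest modulus among the singular points: 1.

The radius of convergence is 1.


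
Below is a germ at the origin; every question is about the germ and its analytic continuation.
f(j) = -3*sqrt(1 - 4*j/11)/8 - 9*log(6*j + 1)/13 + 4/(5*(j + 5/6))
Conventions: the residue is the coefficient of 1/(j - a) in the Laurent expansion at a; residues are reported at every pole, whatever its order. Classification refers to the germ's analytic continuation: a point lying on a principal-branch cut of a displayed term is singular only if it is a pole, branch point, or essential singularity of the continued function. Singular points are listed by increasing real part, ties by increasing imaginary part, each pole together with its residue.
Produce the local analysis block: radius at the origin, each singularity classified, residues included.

Radius of convergence at 0: 1/6.
At -5/6: a pole of order 1; residue 4/5.
At -1/6: a logarithmic branch point.
At 11/4: an algebraic (square-root) branch point.

Denominator factor (j + 5/6): pole of order 1 at -5/6, modulus 5/6.
Branch term (-9/13)*log(1 - j/(-1/6)): its argument vanishes at j = -1/6, a logarithmic branch point, modulus 1/6.
Branch term (-3/8)*sqrt(1 - j/(11/4)): its argument vanishes at j = 11/4, a square-root branch point, modulus 11/4.
The radius of convergence is the smallest modulus among the singular points: 1/6.
The branch terms are analytic at -5/6 and contribute nothing to the residue; only the rational part matters.
At the order-1 pole -5/6 set g(j) = (j - (-5/6))*(rational part) = 4/5.
Simple pole: residue = g(a) at a = -5/6, which is 4/5.
List the singular points by increasing real part (a conjugate pair: the negative imaginary part first).


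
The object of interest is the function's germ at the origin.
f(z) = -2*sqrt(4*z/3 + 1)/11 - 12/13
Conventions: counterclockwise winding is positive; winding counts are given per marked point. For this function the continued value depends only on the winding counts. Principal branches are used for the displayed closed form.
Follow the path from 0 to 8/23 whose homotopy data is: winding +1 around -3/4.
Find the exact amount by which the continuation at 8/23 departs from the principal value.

The rational part is single-valued and drops out of the difference; each branch term changes only by its own monodromy.
(-2/11)*sqrt(1 - z/(-3/4)): winding +1 is odd, the square root flips sign, contributing -2*(-2/11)*sqrt(1 - (8/23)/(-3/4)) = -2*(-2/11)*sqrt(101/69) = (4/759)*sqrt(6969).
Summing the contributions at z = 8/23 gives (4/759)*sqrt(6969).

Continued minus principal equals (4/759)*sqrt(6969).


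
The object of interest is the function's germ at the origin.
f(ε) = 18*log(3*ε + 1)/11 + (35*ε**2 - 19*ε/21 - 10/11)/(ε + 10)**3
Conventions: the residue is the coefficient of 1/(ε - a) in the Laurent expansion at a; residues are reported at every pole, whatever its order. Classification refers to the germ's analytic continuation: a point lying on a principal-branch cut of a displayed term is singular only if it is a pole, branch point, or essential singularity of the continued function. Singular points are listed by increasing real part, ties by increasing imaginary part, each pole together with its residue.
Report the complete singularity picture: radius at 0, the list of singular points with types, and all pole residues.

Radius of convergence at 0: 1/3.
At -10: a pole of order 3; residue 35.
At -1/3: a logarithmic branch point.

Denominator factor (ε + 10)^3: pole of order 3 at -10, modulus 10.
Branch term (18/11)*log(1 - ε/(-1/3)): its argument vanishes at ε = -1/3, a logarithmic branch point, modulus 1/3.
The radius of convergence is the smallest modulus among the singular points: 1/3.
The branch term is analytic at -10 and contributes nothing to the residue; only the rational part matters.
At the order-3 pole -10 set g(ε) = (ε - (-10))^3*(rational part) = 35*ε**2 - 19*ε/21 - 10/11.
Order-3 pole: residue = g''(a)/2; g''(-10) = 70, so the residue is 35.
List the singular points by increasing real part (a conjugate pair: the negative imaginary part first).


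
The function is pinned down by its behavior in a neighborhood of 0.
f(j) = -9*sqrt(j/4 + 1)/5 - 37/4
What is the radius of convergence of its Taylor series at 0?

The radius of convergence is 4.

Branch term (-9/5)*sqrt(1 - j/(-4)): its argument vanishes at j = -4, a square-root branch point, modulus 4.
The radius of convergence is the smallest modulus among the singular points: 4.


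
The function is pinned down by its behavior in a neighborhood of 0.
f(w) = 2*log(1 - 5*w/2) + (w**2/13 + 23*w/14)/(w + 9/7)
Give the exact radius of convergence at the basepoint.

The radius of convergence is 2/5.

Denominator factor (w + 9/7): pole of order 1 at -9/7, modulus 9/7.
Branch term (2)*log(1 - w/(2/5)): its argument vanishes at w = 2/5, a logarithmic branch point, modulus 2/5.
The radius of convergence is the smallest modulus among the singular points: 2/5.


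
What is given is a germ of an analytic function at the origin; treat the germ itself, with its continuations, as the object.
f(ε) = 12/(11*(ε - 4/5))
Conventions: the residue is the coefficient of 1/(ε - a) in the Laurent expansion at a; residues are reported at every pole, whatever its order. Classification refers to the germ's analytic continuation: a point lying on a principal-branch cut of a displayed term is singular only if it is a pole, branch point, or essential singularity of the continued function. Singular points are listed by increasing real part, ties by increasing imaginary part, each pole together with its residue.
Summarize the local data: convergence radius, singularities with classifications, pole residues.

Denominator factor (ε - 4/5): pole of order 1 at 4/5, modulus 4/5.
The radius of convergence is the smallest modulus among the singular points: 4/5.
At the order-1 pole 4/5 set g(ε) = (ε - (4/5))*f(ε) = 12/11.
Simple pole: residue = g(a) at a = 4/5, which is 12/11.

Radius of convergence at 0: 4/5.
At 4/5: a pole of order 1; residue 12/11.
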